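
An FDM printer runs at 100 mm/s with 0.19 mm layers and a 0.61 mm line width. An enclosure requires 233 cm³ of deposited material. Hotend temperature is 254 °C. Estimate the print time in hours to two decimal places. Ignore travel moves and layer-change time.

5.58 hours

Bead cross-section = 0.19 × 0.61, so 0.1159 mm².
Toolpath length = 233 cm³ / 0.1159 mm² = 233000 / 0.1159 = 2010353.8 mm.
Extrusion time: 2010353.8 / 100 → 20103.5 s.
In the requested units: 20103.5 s = 5.58 hours.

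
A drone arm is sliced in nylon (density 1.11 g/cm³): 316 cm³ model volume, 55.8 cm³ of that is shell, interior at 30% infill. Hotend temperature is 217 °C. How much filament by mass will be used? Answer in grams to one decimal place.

148.6 g

Infill region = 316 − 55.8 = 260.2 cm³.
Infill volume = 0.30 × 260.2 = 78.06 cm³.
Deposited volume: 55.8 + 78.06 → 133.86 cm³.
Mass = 133.86 × 1.11 = 148.5846 g.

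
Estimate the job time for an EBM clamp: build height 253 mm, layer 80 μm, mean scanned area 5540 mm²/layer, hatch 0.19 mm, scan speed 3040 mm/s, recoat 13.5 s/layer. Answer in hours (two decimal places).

Layer count = ceil(253 / 0.08) = 3163.
Per-layer scan distance: 5540 / 0.19 → 29157.9 mm.
Per-layer scan time = 29157.9 / 3040, so 9.5914 s.
Per-layer time: 9.5914 + 13.5 → 23.0914 s.
Build time = 3163 × 23.0914 = 73038.0982 s = 20.29 hours.

20.29 hours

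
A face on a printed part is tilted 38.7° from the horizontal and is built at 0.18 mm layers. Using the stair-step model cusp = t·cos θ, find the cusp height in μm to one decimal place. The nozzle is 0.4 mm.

140.5 μm

h_c = t·cos θ = 0.18 × 0.7804 = 0.140472 mm (140.5 μm).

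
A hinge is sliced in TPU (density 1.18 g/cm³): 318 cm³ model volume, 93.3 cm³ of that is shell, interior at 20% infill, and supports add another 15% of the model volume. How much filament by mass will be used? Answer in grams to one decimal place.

219.4 g

Infill region = 318 − 93.3 = 224.7 cm³.
Infill volume: 0.20 × 224.7 → 44.94 cm³.
Support = 0.15 × 318, so 47.7 cm³.
Deposited volume: 93.3 + 44.94 + 47.7 → 185.94 cm³.
Mass: 185.94 × 1.18 → 219.4092 g.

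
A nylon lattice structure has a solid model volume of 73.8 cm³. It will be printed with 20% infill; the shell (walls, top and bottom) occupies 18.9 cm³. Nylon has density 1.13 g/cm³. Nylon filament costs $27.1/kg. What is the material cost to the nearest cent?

$0.92

Volume inside the shell = 73.8 − 18.9, so 54.9 cm³.
Deposited infill = 0.20 × 54.9 = 10.98 cm³.
Total printed volume = 18.9 + 10.98, so 29.88 cm³.
Mass = 29.88 × 1.13 = 33.7644 g.
At $27.1/kg: 33.7644/1000 × 27.1 = $0.92.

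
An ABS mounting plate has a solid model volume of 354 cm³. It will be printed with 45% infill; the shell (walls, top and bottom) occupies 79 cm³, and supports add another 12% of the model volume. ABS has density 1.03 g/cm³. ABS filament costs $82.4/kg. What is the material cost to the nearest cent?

Volume inside the shell = 354 − 79, so 275 cm³.
Infill volume: 0.45 × 275 → 123.75 cm³.
Support = 0.12 × 354 = 42.48 cm³.
Total printed volume = 79 + 123.75 + 42.48 = 245.23 cm³.
Mass = 245.23 × 1.03, so 252.5869 g.
Cost = 252.5869 g / 1000 × $82.4/kg = $20.81.

$20.81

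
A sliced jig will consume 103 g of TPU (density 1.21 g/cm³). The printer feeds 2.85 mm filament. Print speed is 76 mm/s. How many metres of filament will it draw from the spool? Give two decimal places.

Volume = 103 g / 1.21 g·cm⁻³ = 85.124 cm³ = 85124 mm³.
Filament cross-section = π × (2.85/2)² = 6.3794 mm².
L = V/A = 85124/6.3794 = 13343.57 mm → 13.34 m.

13.34 m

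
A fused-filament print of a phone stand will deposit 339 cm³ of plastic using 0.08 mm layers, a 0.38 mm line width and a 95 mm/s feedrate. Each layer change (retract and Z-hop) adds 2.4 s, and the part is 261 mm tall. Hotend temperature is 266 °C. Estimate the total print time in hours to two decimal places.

34.78 hours

Line area: 0.08 × 0.38 → 0.0304 mm².
Total extruded path = 339000/0.0304 = 11151315.8 mm.
Print-move time = 11151315.8 / 95, so 117382.3 s.
Layers = ⌈261/0.08⌉ = 3263.
Non-print overhead = 3263 × 2.4, so 7831.2 s.
Altogether 117382.3 + 7831.2 = 125213.5 s, i.e. 34.78 hours.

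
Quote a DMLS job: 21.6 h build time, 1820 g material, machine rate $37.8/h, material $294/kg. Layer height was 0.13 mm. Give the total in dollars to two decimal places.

Time charge: 37.8 × 21.6 → $816.48.
Material charge: 294 × 1820/1000 → $535.08.
Total = 816.48 + 535.08 = $1351.56.

$1351.56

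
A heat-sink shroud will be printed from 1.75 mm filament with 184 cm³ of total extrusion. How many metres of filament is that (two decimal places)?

76.50 m

Cross-section of 1.75 mm filament: π·(1.75/2)² = 2.4053 mm².
L = 184000 mm³ / 2.4053 mm² = 76497.73 mm, i.e. 76.50 m.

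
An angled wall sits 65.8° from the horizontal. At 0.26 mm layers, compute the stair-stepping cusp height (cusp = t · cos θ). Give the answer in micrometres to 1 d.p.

106.6 μm

cos(65.8°) = 0.4099, so cusp = 0.26 × 0.4099 = 0.106574 mm → 106.6 μm.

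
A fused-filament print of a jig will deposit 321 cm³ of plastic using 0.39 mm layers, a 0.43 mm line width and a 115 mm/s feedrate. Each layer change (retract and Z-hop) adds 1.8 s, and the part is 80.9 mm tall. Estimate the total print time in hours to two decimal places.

Extrusion cross-section = 0.39 × 0.43 = 0.1677 mm².
Toolpath length = 321 cm³ / 0.1677 mm² = 321000 / 0.1677 = 1914132.4 mm.
Extrusion time: 1914132.4 / 115 → 16644.6 s.
Layer count = ceil(80.9 / 0.39) = 208.
Layer-change overhead = 208 × 1.8 = 374.4 s.
Total = 16644.6 + 374.4 = 17019 s = 4.73 hours.

4.73 hours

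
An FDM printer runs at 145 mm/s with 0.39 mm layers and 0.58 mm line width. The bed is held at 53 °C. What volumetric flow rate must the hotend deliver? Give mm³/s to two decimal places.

32.80

A = 0.39 × 0.58, so 0.2262 mm².
Q = v·A = 145 × 0.2262 = 32.80 mm³/s.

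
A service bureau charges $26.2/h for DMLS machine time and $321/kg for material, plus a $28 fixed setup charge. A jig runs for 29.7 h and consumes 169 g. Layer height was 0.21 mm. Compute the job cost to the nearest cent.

Machine cost = 26.2 × 29.7 = $778.14.
Material charge = 321 × 169/1000, so $54.249.
Adding setup: 778.14 + 54.249 + 28 → 860.389 ≈ $860.39.

$860.39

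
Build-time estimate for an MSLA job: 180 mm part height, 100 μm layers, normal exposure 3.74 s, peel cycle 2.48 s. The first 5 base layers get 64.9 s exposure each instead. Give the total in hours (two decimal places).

3.19 hours

Number of layers: 180 / 0.1 → 1800 (rounded up).
Base layers = 5 × (64.9 + 2.48) = 336.9 s.
Remaining layers = 1795 × (3.74 + 2.48), so 11164.9 s.
Total = 336.9 + 11164.9 = 11501.8 s = 3.19 hours.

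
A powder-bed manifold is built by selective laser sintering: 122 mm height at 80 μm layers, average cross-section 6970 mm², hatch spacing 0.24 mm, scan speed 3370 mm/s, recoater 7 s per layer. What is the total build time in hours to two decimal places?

Number of layers: 122 / 0.08 → 1525 (rounded up).
Per-layer scan distance = 6970 / 0.24, so 29041.7 mm.
Scan time per layer = 29041.7 / 3370, so 8.6177 s.
Layer cycle: 8.6177 + 7 → 15.6177 s.
Build time = 1525 × 15.6177 = 23816.9925 s = 6.62 hours.

6.62 hours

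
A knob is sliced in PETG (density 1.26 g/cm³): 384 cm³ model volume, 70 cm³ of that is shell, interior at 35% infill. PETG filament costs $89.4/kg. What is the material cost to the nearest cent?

Volume inside the shell = 384 − 70 = 314 cm³.
Infill deposited: 0.35 × 314 → 109.9 cm³.
Total printed volume = 70 + 109.9, so 179.9 cm³.
Mass = 179.9 × 1.26, so 226.674 g.
At $89.4/kg: 226.674/1000 × 89.4 = $20.26.

$20.26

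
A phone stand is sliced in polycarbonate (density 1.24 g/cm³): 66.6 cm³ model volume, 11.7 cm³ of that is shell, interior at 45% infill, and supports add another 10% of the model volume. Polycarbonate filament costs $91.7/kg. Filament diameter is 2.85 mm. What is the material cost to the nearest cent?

$4.90

Infill region = 66.6 − 11.7 = 54.9 cm³.
Deposited infill: 0.45 × 54.9 → 24.705 cm³.
Support = 0.10 × 66.6 = 6.66 cm³.
Deposited volume = 11.7 + 24.705 + 6.66 = 43.065 cm³.
Mass = 43.065 × 1.24, so 53.4006 g.
At $91.7/kg: 53.4006/1000 × 91.7 = $4.90.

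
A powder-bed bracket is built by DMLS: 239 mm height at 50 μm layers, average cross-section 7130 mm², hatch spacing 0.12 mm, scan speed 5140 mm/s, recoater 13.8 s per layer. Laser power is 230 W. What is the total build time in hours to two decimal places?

Layers = ⌈239/0.05⌉ = 4780.
Per-layer scan distance = 7130 / 0.12 = 59416.7 mm.
Laser time per layer = 59416.7 / 5140, so 11.5597 s.
Per-layer time = 11.5597 + 13.8 = 25.3597 s.
Build time = 4780 × 25.3597 = 121219.366 s = 33.67 hours.

33.67 hours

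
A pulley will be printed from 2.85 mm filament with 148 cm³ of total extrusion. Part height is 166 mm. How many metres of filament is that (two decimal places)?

A = π r² = π × 1.425² = 6.3794 mm².
L = 148000 mm³ / 6.3794 mm² = 23199.67 mm, i.e. 23.20 m.

23.20 m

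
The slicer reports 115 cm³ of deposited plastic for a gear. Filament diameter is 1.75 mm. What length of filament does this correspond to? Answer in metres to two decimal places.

Filament cross-section = π × (1.75/2)² = 2.4053 mm².
Length = 115 cm³ / 2.4053 mm² = 115000 / 2.4053 = 47811.08 mm = 47.81 m.

47.81 m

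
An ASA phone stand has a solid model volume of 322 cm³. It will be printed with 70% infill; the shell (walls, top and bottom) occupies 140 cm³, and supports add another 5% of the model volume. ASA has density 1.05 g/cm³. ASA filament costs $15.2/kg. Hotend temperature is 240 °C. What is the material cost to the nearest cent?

Volume inside the shell = 322 − 140, so 182 cm³.
Infill deposited = 0.70 × 182 = 127.4 cm³.
Support: 0.05 × 322 → 16.1 cm³.
Total extruded = 140 + 127.4 + 16.1, so 283.5 cm³.
Mass: 283.5 × 1.05 → 297.675 g.
Cost = 297.675 g / 1000 × $15.2/kg = $4.52.

$4.52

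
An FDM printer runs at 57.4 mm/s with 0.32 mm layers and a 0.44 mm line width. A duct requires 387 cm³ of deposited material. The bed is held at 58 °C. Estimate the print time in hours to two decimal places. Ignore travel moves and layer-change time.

Extrusion cross-section = 0.32 × 0.44, so 0.1408 mm².
Toolpath length = 387 cm³ / 0.1408 mm² = 387000 / 0.1408 = 2748579.5 mm.
Time extruding = 2748579.5 / 57.4, so 47884.7 s.
That's 47884.7 s → 13.30 hours.

13.30 hours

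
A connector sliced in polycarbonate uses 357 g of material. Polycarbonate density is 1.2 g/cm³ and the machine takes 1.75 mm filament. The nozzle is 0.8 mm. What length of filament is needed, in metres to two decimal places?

123.69 m

Extruded volume: 357/1.2 = 297.5 cm³ (297500 mm³).
Filament cross-section = π × (1.75/2)² = 2.4053 mm².
L = V/A = 297500/2.4053 = 123685.2 mm → 123.69 m.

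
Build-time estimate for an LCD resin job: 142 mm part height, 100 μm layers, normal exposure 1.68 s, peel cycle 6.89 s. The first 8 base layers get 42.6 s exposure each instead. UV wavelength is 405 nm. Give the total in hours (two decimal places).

Layer count = ceil(142 / 0.1) = 1420.
Bottom layers = 8 × (42.6 + 6.89) = 395.92 s.
Normal layers: 1412 × (1.68 + 6.89) → 12100.84 s.
Sum: 395.92 + 12100.84 = 12496.76 s → 3.47 hours.

3.47 hours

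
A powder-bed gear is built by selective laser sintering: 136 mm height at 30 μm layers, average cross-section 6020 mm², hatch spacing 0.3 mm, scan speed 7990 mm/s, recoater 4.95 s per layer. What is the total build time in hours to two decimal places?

Number of layers: 136 / 0.03 → 4534 (rounded up).
Per-layer scan distance = 6020 / 0.3 = 20066.7 mm.
Scan time per layer = 20066.7 / 7990 = 2.5115 s.
Layer cycle = 2.5115 + 4.95, so 7.4615 s.
4534 layers × 7.4615 s/layer = 33830.441 s, i.e. 9.40 hours.

9.40 hours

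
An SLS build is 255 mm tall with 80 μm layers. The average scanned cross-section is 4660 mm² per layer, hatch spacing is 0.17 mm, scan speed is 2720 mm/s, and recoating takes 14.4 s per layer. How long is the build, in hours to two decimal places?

21.68 hours

Number of layers: 255 / 0.08 → 3188 (rounded up).
Scan path per layer: 4660 / 0.17 → 27411.8 mm.
Scan time per layer = 27411.8 / 2720, so 10.0779 s.
Per-layer time = 10.0779 + 14.4, so 24.4779 s.
Build time = 3188 × 24.4779 = 78035.5452 s = 21.68 hours.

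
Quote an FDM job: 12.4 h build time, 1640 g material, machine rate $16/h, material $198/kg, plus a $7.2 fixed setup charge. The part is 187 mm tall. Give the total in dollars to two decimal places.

$530.32

Time charge = 16 × 12.4, so $198.40.
Material cost = 198 × 1640/1000, so $324.72.
Adding setup: 198.40 + 324.72 + 7.2 → $530.32.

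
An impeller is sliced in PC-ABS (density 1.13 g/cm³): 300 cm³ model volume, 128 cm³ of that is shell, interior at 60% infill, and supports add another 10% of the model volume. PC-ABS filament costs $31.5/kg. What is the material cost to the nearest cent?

Volume inside the shell = 300 − 128 = 172 cm³.
Infill volume = 0.60 × 172, so 103.2 cm³.
Support: 0.10 × 300 → 30 cm³.
Total printed volume: 128 + 103.2 + 30 → 261.2 cm³.
Mass = 261.2 × 1.13, so 295.156 g.
Cost = 295.156 g / 1000 × $31.5/kg = $9.30.

$9.30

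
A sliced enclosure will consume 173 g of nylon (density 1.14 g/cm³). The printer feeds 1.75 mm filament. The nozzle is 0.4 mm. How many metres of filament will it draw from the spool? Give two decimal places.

63.09 m

Volume = 173 g / 1.14 g·cm⁻³ = 151.7544 cm³ = 151754.4 mm³.
Cross-section of 1.75 mm filament: π·(1.75/2)² = 2.4053 mm².
L = V/A = 151754.4/2.4053 = 63091.67 mm → 63.09 m.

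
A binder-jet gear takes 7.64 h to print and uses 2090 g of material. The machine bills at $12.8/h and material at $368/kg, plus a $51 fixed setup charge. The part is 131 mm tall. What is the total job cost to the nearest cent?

Time charge = 12.8 × 7.64 = $97.792.
Feedstock cost = 368 × 2090/1000 = $769.12.
Total = 97.792 + 769.12 + 51 = 917.912 ≈ $917.91.

$917.91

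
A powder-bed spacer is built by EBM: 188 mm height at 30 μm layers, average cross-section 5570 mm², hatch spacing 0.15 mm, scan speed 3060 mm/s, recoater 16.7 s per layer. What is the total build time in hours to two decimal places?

Number of layers: 188 / 0.03 → 6267 (rounded up).
Per-layer scan distance = 5570 / 0.15 = 37133.3 mm.
Beam time per layer = 37133.3 / 3060 = 12.1351 s.
Per-layer time = 12.1351 + 16.7 = 28.8351 s.
Total: 6267 × 28.8351 s = 180709.5717 s → 50.20 hours.

50.20 hours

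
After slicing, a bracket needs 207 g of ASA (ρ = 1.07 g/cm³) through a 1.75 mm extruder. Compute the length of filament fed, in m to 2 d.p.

80.43 m

Extruded volume: 207/1.07 = 193.4579 cm³ (193457.9 mm³).
Cross-section of 1.75 mm filament: π·(1.75/2)² = 2.4053 mm².
Length = 193457.9 / 2.4053 = 80429.84 mm = 80.43 m.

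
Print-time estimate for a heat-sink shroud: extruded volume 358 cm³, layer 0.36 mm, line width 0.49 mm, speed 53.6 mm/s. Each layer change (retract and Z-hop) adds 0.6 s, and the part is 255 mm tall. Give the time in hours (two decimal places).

Bead cross-section: 0.36 × 0.49 → 0.1764 mm².
Toolpath length = 358 cm³ / 0.1764 mm² = 358000 / 0.1764 = 2029478.5 mm.
Time extruding: 2029478.5 / 53.6 → 37863.4 s.
Layers = ⌈255/0.36⌉ = 709.
Non-print overhead = 709 × 0.6 = 425.4 s.
Total = 37863.4 + 425.4 = 38288.8 s = 10.64 hours.

10.64 hours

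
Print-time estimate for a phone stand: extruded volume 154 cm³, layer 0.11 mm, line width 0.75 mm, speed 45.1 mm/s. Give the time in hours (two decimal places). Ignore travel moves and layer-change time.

11.50 hours

Line area = 0.11 × 0.75 = 0.0825 mm².
Toolpath length = 154 cm³ / 0.0825 mm² = 154000 / 0.0825 = 1866666.7 mm.
Time extruding: 1866666.7 / 45.1 → 41389.5 s.
In the requested units: 41389.5 s = 11.50 hours.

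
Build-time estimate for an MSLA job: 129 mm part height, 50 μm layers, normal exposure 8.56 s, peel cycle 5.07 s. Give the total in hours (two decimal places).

9.77 hours

Layers = ⌈129/0.05⌉ = 2580.
Per-layer time = 8.56 + 5.07, so 13.63 s.
Build time: 2580 × 13.63 s = 35165.4 s, i.e. 9.77 hours.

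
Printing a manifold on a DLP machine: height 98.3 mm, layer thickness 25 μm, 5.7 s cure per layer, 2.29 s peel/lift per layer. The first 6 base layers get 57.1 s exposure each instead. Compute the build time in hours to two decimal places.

Number of layers: 98.3 / 0.025 → 3932 (rounded up).
Burn-in layers: 6 × (57.1 + 2.29) → 356.34 s.
Regular layers: 3926 × (5.7 + 2.29) → 31368.74 s.
Total = 356.34 + 31368.74 = 31725.08 s = 8.81 hours.

8.81 hours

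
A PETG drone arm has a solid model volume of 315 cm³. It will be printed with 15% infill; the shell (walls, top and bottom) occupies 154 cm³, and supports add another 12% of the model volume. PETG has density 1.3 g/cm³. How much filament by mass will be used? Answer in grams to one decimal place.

280.7 g

Interior volume = 315 − 154 = 161 cm³.
Infill volume = 0.15 × 161, so 24.15 cm³.
Support = 0.12 × 315 = 37.8 cm³.
Total extruded = 154 + 24.15 + 37.8 = 215.95 cm³.
Mass = 215.95 × 1.3 = 280.735 g.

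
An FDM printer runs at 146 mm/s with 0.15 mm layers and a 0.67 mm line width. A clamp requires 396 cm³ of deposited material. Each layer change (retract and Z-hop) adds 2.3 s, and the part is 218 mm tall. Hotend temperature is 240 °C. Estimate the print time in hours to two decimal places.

Bead cross-section: 0.15 × 0.67 → 0.1005 mm².
Total extruded path = 396000/0.1005 = 3940298.5 mm.
Print-move time = 3940298.5 / 146 = 26988.3 s.
Layer count = ceil(218 / 0.15) = 1454.
Z-hop total = 1454 × 2.3, so 3344.2 s.
Altogether 26988.3 + 3344.2 = 30332.5 s, i.e. 8.43 hours.

8.43 hours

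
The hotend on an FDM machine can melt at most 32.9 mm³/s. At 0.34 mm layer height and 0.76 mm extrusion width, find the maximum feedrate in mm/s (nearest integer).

A = 0.34 × 0.76 = 0.2584 mm².
v_max = Q/A = 32.9/0.2584 = 127.32 mm/s → 127 mm/s.

127 mm/s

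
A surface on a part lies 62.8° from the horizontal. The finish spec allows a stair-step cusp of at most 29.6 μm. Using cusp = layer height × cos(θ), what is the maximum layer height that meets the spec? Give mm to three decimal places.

0.065 mm

t = h_c / cos θ = 0.0296 / 0.4571 = 0.065 mm.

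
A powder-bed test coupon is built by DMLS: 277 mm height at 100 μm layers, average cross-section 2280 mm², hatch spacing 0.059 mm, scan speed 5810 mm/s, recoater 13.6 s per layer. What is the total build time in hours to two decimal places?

15.58 hours

Layer count = ceil(277 / 0.1) = 2770.
Per-layer scan distance = 2280 / 0.059 = 38644.1 mm.
Laser time per layer = 38644.1 / 5810, so 6.6513 s.
Time per layer: 6.6513 + 13.6 → 20.2513 s.
Build time = 2770 × 20.2513 = 56096.101 s = 15.58 hours.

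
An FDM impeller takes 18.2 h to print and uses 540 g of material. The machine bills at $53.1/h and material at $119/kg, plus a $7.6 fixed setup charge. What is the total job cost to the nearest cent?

$1038.28

Time charge = 53.1 × 18.2 = $966.42.
Material cost = 119 × 540/1000 = $64.26.
Adding setup: 966.42 + 64.26 + 7.6 → $1038.28.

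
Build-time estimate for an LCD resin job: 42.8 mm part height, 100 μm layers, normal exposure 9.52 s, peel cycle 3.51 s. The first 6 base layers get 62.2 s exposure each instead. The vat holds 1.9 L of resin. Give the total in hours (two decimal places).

Layer count = ceil(42.8 / 0.1) = 428.
Base layers = 6 × (62.2 + 3.51) = 394.26 s.
Regular layers = 422 × (9.52 + 3.51) = 5498.66 s.
Total = 394.26 + 5498.66 = 5892.92 s = 1.64 hours.

1.64 hours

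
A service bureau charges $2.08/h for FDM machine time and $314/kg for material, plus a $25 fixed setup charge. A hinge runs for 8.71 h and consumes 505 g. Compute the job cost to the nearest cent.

Machine cost: 2.08 × 8.71 → $18.1168.
Material cost = 314 × 505/1000, so $158.57.
Adding setup: 18.1168 + 158.57 + 25 → 201.6868 ≈ $201.69.

$201.69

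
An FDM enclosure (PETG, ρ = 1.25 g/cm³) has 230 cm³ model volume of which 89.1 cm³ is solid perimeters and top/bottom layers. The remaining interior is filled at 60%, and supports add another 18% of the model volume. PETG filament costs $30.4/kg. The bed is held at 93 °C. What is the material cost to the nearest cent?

$8.17

Interior volume = 230 − 89.1, so 140.9 cm³.
Infill deposited = 0.60 × 140.9 = 84.54 cm³.
Support = 0.18 × 230 = 41.4 cm³.
Total printed volume = 89.1 + 84.54 + 41.4, so 215.04 cm³.
Mass: 215.04 × 1.25 → 268.8 g.
Cost = 268.8 g / 1000 × $30.4/kg = $8.17.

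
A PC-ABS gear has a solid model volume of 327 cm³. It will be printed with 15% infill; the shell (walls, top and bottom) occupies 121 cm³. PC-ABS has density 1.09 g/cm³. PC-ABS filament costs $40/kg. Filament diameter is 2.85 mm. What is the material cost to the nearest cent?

$6.62

Infill region = 327 − 121, so 206 cm³.
Infill deposited = 0.15 × 206 = 30.9 cm³.
Total extruded: 121 + 30.9 → 151.9 cm³.
Mass = 151.9 × 1.09, so 165.571 g.
Cost = 165.571 g / 1000 × $40/kg = $6.62.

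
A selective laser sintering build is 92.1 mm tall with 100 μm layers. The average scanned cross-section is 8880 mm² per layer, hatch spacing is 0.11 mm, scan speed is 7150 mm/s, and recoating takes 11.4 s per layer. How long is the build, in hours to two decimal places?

Number of layers: 92.1 / 0.1 → 921 (rounded up).
Hatch length per layer: 8880 / 0.11 → 80727.3 mm.
Per-layer scan time = 80727.3 / 7150 = 11.2905 s.
Time per layer: 11.2905 + 11.4 → 22.6905 s.
921 layers × 22.6905 s/layer = 20897.9505 s, i.e. 5.80 hours.

5.80 hours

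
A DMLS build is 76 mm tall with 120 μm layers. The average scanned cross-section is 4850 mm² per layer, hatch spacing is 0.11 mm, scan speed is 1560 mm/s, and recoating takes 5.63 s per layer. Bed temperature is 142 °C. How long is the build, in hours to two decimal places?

5.97 hours

Layers = ⌈76/0.12⌉ = 634.
Per-layer scan distance = 4850 / 0.11 = 44090.9 mm.
Laser time per layer = 44090.9 / 1560 = 28.2634 s.
Time per layer = 28.2634 + 5.63, so 33.8934 s.
Build time = 634 × 33.8934 = 21488.4156 s = 5.97 hours.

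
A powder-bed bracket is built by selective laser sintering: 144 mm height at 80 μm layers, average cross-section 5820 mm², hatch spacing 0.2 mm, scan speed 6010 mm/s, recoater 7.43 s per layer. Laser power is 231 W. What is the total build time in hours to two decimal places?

Layer count = ceil(144 / 0.08) = 1800.
Hatch length per layer: 5820 / 0.2 → 29100 mm.
Scan time per layer = 29100 / 6010, so 4.8419 s.
Layer cycle = 4.8419 + 7.43, so 12.2719 s.
Total: 1800 × 12.2719 s = 22089.42 s → 6.14 hours.

6.14 hours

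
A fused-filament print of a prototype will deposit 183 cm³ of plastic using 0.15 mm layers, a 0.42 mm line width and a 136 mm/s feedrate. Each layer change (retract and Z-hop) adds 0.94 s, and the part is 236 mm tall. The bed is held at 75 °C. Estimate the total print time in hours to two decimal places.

Extrusion cross-section = 0.15 × 0.42, so 0.063 mm².
Path length: 183000 mm³ / 0.063 mm² → 2904761.9 mm.
Print-move time: 2904761.9 / 136 → 21358.5 s.
Layers = ⌈236/0.15⌉ = 1574.
Non-print overhead = 1574 × 0.94 = 1479.56 s.
Total = 21358.5 + 1479.56 = 22838.06 s = 6.34 hours.

6.34 hours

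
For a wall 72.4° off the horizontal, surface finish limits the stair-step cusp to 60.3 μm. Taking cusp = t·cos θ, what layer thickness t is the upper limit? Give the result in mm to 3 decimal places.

t = h_c / cos θ = 0.0603 / 0.3024 = 0.199 mm.

0.199 mm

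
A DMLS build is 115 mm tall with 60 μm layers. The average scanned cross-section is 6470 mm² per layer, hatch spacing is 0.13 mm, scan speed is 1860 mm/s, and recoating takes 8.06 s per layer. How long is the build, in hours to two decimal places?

18.54 hours

Layer count = ceil(115 / 0.06) = 1917.
Hatch length per layer = 6470 / 0.13 = 49769.2 mm.
Laser time per layer = 49769.2 / 1860, so 26.7576 s.
Per-layer time: 26.7576 + 8.06 → 34.8176 s.
Total: 1917 × 34.8176 s = 66745.3392 s → 18.54 hours.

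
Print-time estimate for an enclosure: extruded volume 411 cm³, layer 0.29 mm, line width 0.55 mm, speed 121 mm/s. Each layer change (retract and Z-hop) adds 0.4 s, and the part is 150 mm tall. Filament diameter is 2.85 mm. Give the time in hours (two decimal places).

Line area: 0.29 × 0.55 → 0.1595 mm².
Toolpath length = 411 cm³ / 0.1595 mm² = 411000 / 0.1595 = 2576802.5 mm.
Time extruding: 2576802.5 / 121 → 21295.9 s.
Number of layers: 150 / 0.29 → 518 (rounded up).
Z-hop total = 518 × 0.4, so 207.2 s.
Altogether 21295.9 + 207.2 = 21503.1 s, i.e. 5.97 hours.

5.97 hours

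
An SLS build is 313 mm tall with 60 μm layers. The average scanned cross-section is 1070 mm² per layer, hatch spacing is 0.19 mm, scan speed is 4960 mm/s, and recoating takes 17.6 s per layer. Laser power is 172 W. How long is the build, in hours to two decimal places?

Number of layers: 313 / 0.06 → 5217 (rounded up).
Scan path per layer: 1070 / 0.19 → 5631.6 mm.
Laser time per layer = 5631.6 / 4960, so 1.1354 s.
Time per layer: 1.1354 + 17.6 → 18.7354 s.
5217 layers × 18.7354 s/layer = 97742.5818 s, i.e. 27.15 hours.

27.15 hours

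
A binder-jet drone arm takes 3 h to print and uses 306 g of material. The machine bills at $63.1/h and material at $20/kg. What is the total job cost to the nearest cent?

Time charge: 63.1 × 3 → $189.30.
Material cost = 20 × 306/1000, so $6.12.
Total = 189.30 + 6.12 = $195.42.

$195.42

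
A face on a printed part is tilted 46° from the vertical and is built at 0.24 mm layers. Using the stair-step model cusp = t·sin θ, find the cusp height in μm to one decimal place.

h_c = t·sin θ = 0.24 × 0.7193 = 0.172632 mm (172.6 μm).

172.6 μm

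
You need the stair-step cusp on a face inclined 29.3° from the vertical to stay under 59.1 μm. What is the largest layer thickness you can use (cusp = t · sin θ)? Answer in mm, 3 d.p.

t = h_c / sin θ = 0.0591 / 0.4894 = 0.121 mm.

0.121 mm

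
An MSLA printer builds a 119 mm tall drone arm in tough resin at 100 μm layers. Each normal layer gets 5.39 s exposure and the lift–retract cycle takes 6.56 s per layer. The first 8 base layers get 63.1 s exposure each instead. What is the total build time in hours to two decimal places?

4.08 hours

Layers = ⌈119/0.1⌉ = 1190.
Bottom layers = 8 × (63.1 + 6.56), so 557.28 s.
Normal layers = 1182 × (5.39 + 6.56) = 14124.9 s.
Sum: 557.28 + 14124.9 = 14682.18 s → 4.08 hours.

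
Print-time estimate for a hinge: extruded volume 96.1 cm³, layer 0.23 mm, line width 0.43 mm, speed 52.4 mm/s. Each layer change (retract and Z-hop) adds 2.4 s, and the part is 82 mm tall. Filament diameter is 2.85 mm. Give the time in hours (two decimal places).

5.39 hours

Bead cross-section = 0.23 × 0.43 = 0.0989 mm².
Path length: 96100 mm³ / 0.0989 mm² → 971688.6 mm.
Print-move time = 971688.6 / 52.4 = 18543.7 s.
Layers = ⌈82/0.23⌉ = 357.
Z-hop total: 357 × 2.4 → 856.8 s.
Total = 18543.7 + 856.8 = 19400.5 s = 5.39 hours.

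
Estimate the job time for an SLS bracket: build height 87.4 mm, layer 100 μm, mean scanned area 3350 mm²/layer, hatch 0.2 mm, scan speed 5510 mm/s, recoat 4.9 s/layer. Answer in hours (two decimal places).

1.93 hours

Layers = ⌈87.4/0.1⌉ = 874.
Per-layer scan distance = 3350 / 0.2, so 16750 mm.
Laser time per layer = 16750 / 5510, so 3.0399 s.
Layer cycle = 3.0399 + 4.9, so 7.9399 s.
874 layers × 7.9399 s/layer = 6939.4726 s, i.e. 1.93 hours.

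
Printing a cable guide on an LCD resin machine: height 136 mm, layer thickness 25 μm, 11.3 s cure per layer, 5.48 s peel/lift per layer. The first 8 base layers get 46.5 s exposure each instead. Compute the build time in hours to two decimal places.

Layer count = ceil(136 / 0.025) = 5440.
Bottom layers = 8 × (46.5 + 5.48), so 415.84 s.
Normal layers = 5432 × (11.3 + 5.48), so 91148.96 s.
Sum: 415.84 + 91148.96 = 91564.8 s → 25.43 hours.

25.43 hours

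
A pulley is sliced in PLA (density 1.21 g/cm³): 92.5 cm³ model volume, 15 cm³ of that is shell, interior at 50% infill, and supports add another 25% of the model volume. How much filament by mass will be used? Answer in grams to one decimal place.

93.0 g

Infill region = 92.5 − 15, so 77.5 cm³.
Deposited infill = 0.50 × 77.5 = 38.75 cm³.
Support = 0.25 × 92.5 = 23.125 cm³.
Total printed volume = 15 + 38.75 + 23.125 = 76.875 cm³.
Mass = 76.875 × 1.21, so 93.01875 g.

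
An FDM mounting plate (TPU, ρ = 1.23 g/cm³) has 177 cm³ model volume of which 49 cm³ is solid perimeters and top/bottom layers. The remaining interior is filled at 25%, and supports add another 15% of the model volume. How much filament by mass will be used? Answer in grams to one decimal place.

Interior volume: 177 − 49 → 128 cm³.
Infill deposited: 0.25 × 128 → 32 cm³.
Support = 0.15 × 177, so 26.55 cm³.
Deposited volume = 49 + 32 + 26.55, so 107.55 cm³.
Mass: 107.55 × 1.23 → 132.2865 g.

132.3 g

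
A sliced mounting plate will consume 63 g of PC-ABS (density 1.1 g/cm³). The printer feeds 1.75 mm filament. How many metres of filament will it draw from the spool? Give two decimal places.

Volume = 63 g / 1.1 g·cm⁻³ = 57.2727 cm³ = 57272.7 mm³.
Filament cross-section = π × (1.75/2)² = 2.4053 mm².
L = V/A = 57272.7/2.4053 = 23811.04 mm → 23.81 m.

23.81 m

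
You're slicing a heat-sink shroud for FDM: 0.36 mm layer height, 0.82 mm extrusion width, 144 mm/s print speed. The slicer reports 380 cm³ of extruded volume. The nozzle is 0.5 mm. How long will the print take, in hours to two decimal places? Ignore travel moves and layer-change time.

2.48 hours

Line area: 0.36 × 0.82 → 0.2952 mm².
Path length: 380000 mm³ / 0.2952 mm² → 1287262.9 mm.
Print-move time = 1287262.9 / 144 = 8939.3 s.
8939.3 s = 2.48 hours.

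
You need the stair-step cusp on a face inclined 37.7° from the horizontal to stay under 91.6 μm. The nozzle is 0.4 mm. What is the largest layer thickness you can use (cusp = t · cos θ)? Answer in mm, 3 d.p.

Layer height = cusp / cos(37.7°) = 0.0916 / 0.7912 = 0.116 mm.

0.116 mm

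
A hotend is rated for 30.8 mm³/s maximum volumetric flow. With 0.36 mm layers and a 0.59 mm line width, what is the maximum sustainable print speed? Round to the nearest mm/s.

145 mm/s

Extrusion cross-section: 0.36 × 0.59 → 0.2124 mm².
Max speed = 30.8 / 0.2124 = 145.01 ≈ 145 mm/s.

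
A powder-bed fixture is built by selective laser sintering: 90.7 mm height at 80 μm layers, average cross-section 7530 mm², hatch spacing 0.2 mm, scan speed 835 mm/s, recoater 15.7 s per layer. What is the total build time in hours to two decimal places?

Layer count = ceil(90.7 / 0.08) = 1134.
Scan path per layer: 7530 / 0.2 → 37650 mm.
Laser time per layer = 37650 / 835 = 45.0898 s.
Layer cycle = 45.0898 + 15.7, so 60.7898 s.
Build time = 1134 × 60.7898 = 68935.6332 s = 19.15 hours.

19.15 hours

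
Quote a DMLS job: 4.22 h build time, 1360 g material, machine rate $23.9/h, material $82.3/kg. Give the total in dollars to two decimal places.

Machine cost = 23.9 × 4.22 = $100.858.
Feedstock cost = 82.3 × 1360/1000, so $111.928.
Job cost: 100.858 + 111.928 = 212.786 ≈ $212.79.

$212.79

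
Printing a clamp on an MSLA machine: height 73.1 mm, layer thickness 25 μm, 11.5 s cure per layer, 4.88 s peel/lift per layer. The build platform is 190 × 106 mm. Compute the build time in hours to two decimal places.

Layers = ⌈73.1/0.025⌉ = 2924.
Each layer takes = 11.5 + 4.88 = 16.38 s.
Total = 2924 × 16.38 = 47895.12 s = 13.30 hours.

13.30 hours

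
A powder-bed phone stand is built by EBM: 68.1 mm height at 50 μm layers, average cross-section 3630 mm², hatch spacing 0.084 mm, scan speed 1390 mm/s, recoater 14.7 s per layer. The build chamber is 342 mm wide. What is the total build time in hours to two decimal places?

Layer count = ceil(68.1 / 0.05) = 1362.
Per-layer scan distance = 3630 / 0.084 = 43214.3 mm.
Scan time per layer: 43214.3 / 1390 → 31.0894 s.
Layer cycle: 31.0894 + 14.7 → 45.7894 s.
1362 layers × 45.7894 s/layer = 62365.1628 s, i.e. 17.32 hours.

17.32 hours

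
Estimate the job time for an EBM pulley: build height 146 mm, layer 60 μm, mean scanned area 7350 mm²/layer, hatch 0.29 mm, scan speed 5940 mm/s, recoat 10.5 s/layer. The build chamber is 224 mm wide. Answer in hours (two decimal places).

Layer count = ceil(146 / 0.06) = 2434.
Hatch length per layer: 7350 / 0.29 → 25344.8 mm.
Beam time per layer: 25344.8 / 5940 → 4.2668 s.
Per-layer time = 4.2668 + 10.5 = 14.7668 s.
Build time = 2434 × 14.7668 = 35942.3912 s = 9.98 hours.

9.98 hours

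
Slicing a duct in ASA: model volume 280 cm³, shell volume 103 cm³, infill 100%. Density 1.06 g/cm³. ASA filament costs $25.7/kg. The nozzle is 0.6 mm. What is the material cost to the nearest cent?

Interior volume = 280 − 103, so 177 cm³.
Infill deposited = 1.00 × 177, so 177 cm³.
Total printed volume = 103 + 177, so 280 cm³.
Mass: 280 × 1.06 → 296.8 g.
Cost = 296.8 g / 1000 × $25.7/kg = $7.63.

$7.63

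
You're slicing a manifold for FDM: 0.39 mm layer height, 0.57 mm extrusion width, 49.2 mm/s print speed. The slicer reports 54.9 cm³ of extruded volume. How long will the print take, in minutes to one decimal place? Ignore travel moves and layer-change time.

Extrusion cross-section = 0.39 × 0.57, so 0.2223 mm².
Total extruded path = 54900/0.2223 = 246963.6 mm.
Time extruding = 246963.6 / 49.2, so 5019.6 s.
5019.6 s = 83.7 minutes.

83.7 minutes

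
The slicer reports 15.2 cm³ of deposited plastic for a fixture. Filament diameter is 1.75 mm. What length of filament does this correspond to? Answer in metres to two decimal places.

Cross-section of 1.75 mm filament: π·(1.75/2)² = 2.4053 mm².
Length = 15.2 cm³ / 2.4053 mm² = 15200 / 2.4053 = 6319.38 mm = 6.32 m.

6.32 m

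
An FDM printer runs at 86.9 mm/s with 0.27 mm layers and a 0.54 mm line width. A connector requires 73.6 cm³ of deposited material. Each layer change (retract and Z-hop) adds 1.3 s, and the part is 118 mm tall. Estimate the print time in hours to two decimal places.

1.77 hours

Line area: 0.27 × 0.54 → 0.1458 mm².
Total extruded path = 73600/0.1458 = 504801.1 mm.
Print-move time = 504801.1 / 86.9, so 5809 s.
Layers = ⌈118/0.27⌉ = 438.
Layer-change overhead = 438 × 1.3 = 569.4 s.
Total = 5809 + 569.4 = 6378.4 s = 1.77 hours.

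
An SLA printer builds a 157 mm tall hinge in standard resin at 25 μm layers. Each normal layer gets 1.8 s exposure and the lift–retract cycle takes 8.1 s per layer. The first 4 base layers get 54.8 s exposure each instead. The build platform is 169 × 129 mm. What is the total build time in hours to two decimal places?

17.33 hours

Number of layers: 157 / 0.025 → 6280 (rounded up).
Base layers = 4 × (54.8 + 8.1) = 251.6 s.
Remaining layers = 6276 × (1.8 + 8.1) = 62132.4 s.
Total = 251.6 + 62132.4 = 62384 s = 17.33 hours.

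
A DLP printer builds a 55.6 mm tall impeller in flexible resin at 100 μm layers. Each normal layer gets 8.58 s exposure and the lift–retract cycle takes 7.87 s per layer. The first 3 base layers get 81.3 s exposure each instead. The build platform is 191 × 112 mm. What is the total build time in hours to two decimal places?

Layers = ⌈55.6/0.1⌉ = 556.
Bottom layers: 3 × (81.3 + 7.87) → 267.51 s.
Normal layers: 553 × (8.58 + 7.87) → 9096.85 s.
Sum: 267.51 + 9096.85 = 9364.36 s → 2.60 hours.

2.60 hours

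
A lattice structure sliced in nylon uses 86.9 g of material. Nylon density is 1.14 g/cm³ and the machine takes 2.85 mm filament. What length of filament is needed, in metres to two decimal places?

11.95 m

Extruded volume: 86.9/1.14 = 76.2281 cm³ (76228.1 mm³).
Filament cross-section = π × (2.85/2)² = 6.3794 mm².
L = V/A = 76228.1/6.3794 = 11949.1 mm → 11.95 m.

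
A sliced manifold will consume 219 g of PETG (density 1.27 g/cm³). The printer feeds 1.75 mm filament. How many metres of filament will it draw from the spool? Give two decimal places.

Extruded volume: 219/1.27 = 172.4409 cm³ (172440.9 mm³).
Filament cross-section = π × (1.75/2)² = 2.4053 mm².
Length = 172440.9 / 2.4053 = 71692.06 mm = 71.69 m.

71.69 m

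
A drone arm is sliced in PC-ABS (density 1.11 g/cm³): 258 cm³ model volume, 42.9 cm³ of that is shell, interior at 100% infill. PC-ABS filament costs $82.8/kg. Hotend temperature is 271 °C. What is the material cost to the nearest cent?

Volume inside the shell = 258 − 42.9 = 215.1 cm³.
Infill volume: 1.00 × 215.1 → 215.1 cm³.
Total extruded = 42.9 + 215.1, so 258 cm³.
Mass = 258 × 1.11 = 286.38 g.
At $82.8/kg: 286.38/1000 × 82.8 = $23.71.

$23.71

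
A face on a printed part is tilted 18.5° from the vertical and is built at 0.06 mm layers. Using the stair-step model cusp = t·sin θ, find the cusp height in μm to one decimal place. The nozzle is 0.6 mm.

h_c = t·sin θ = 0.06 × 0.3173 = 0.019038 mm (19.0 μm).

19.0 μm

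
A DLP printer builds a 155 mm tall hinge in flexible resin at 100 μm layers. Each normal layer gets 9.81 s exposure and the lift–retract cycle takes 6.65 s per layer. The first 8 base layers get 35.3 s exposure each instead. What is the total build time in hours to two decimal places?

7.14 hours

Number of layers: 155 / 0.1 → 1550 (rounded up).
Base layers = 8 × (35.3 + 6.65) = 335.6 s.
Normal layers = 1542 × (9.81 + 6.65), so 25381.32 s.
Total = 335.6 + 25381.32 = 25716.92 s = 7.14 hours.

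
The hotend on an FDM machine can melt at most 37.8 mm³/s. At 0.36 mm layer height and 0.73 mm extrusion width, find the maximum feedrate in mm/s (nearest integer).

144 mm/s

Extrusion cross-section: 0.36 × 0.73 → 0.2628 mm².
Max speed = 37.8 / 0.2628 = 143.84 ≈ 144 mm/s.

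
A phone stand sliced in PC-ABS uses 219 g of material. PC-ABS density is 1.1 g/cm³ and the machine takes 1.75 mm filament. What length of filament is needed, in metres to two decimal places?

Extruded volume: 219/1.1 = 199.0909 cm³ (199090.9 mm³).
Cross-section of 1.75 mm filament: π·(1.75/2)² = 2.4053 mm².
Length = 199090.9 / 2.4053 = 82771.75 mm = 82.77 m.

82.77 m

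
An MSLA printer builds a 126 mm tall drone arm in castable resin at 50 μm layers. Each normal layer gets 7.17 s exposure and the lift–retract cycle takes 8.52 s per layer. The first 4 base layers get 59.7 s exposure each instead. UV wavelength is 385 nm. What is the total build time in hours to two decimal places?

Layers = ⌈126/0.05⌉ = 2520.
Bottom layers = 4 × (59.7 + 8.52), so 272.88 s.
Regular layers = 2516 × (7.17 + 8.52) = 39476.04 s.
Total = 272.88 + 39476.04 = 39748.92 s = 11.04 hours.

11.04 hours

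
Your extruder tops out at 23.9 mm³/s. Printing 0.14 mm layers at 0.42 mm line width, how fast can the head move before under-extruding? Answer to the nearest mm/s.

A: 0.14 × 0.42 → 0.0588 mm².
Max speed = 23.9 / 0.0588 = 406.46 ≈ 406 mm/s.

406 mm/s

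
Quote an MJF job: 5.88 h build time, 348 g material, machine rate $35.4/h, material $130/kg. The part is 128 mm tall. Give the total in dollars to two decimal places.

$253.39

Time charge: 35.4 × 5.88 → $208.152.
Material cost = 130 × 348/1000 = $45.24.
Total = 208.152 + 45.24 = 253.392 ≈ $253.39.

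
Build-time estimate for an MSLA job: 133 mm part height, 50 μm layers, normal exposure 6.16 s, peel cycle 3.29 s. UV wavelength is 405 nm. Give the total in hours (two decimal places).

Number of layers: 133 / 0.05 → 2660 (rounded up).
Cycle time: 6.16 + 3.29 → 9.45 s.
Total = 2660 × 9.45 = 25137 s = 6.98 hours.

6.98 hours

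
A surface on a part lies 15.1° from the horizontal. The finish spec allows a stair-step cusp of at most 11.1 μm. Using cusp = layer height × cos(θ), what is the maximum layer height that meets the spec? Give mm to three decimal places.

Layer height = cusp / cos(15.1°) = 0.0111 / 0.9655 = 0.011 mm.

0.011 mm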